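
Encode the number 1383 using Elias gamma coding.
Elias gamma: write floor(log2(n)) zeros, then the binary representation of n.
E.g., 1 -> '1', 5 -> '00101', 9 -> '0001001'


num_bits = floor(log2(1383)) + 1 = 11
leading_zeros = num_bits - 1 = 10
binary(1383) = 10101100111

Elias gamma(1383) = '0000000000' + '10101100111' = 000000000010101100111 (21 bits)


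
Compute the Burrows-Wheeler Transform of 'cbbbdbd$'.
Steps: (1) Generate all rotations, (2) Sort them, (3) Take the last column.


Rotations (sorted):
  0: $cbbbdbd -> last char: d
  1: bbbdbd$c -> last char: c
  2: bbdbd$cb -> last char: b
  3: bd$cbbbd -> last char: d
  4: bdbd$cbb -> last char: b
  5: cbbbdbd$ -> last char: $
  6: d$cbbbdb -> last char: b
  7: dbd$cbbb -> last char: b


BWT = dcbdb$bb


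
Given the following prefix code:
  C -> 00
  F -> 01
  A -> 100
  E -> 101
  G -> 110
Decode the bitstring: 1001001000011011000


Decoding step by step:
Bits 100 -> A
Bits 100 -> A
Bits 100 -> A
Bits 00 -> C
Bits 110 -> G
Bits 110 -> G
Bits 00 -> C


Decoded message: AAACGGC


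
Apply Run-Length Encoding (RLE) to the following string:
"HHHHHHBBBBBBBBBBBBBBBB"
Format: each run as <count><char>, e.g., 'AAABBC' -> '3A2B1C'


Scanning runs left to right:
  i=0: run of 'H' x 6 -> '6H'
  i=6: run of 'B' x 16 -> '16B'

RLE = 6H16B


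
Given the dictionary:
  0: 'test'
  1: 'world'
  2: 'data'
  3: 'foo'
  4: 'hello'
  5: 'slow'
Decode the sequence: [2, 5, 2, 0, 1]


Look up each index in the dictionary:
  2 -> 'data'
  5 -> 'slow'
  2 -> 'data'
  0 -> 'test'
  1 -> 'world'

Decoded: "data slow data test world"


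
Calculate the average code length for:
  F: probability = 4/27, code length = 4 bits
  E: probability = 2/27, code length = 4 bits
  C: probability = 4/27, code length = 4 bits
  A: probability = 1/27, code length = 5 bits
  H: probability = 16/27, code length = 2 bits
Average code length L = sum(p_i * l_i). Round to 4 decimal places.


Weighted contributions p_i * l_i:
  F: (4/27) * 4 = 16/27
  E: (2/27) * 4 = 8/27
  C: (4/27) * 4 = 16/27
  A: (1/27) * 5 = 5/27
  H: (16/27) * 2 = 32/27
Sum = (16 + 8 + 16 + 5 + 32)/27 = 77/27

L = 77/27 = 2.8519 bits/symbol


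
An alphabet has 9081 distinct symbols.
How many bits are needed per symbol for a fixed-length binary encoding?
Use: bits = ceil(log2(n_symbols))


log2(9081) = 13.1486
Bracket: 2^13 = 8192 < 9081 <= 2^14 = 16384
So ceil(log2(9081)) = 14

bits = ceil(log2(9081)) = ceil(13.1486) = 14 bits


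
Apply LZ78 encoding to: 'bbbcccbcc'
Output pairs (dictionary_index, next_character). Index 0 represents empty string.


LZ78 encoding steps:
Dictionary: {0: ''}
Step 1: w='' (idx 0), next='b' -> output (0, 'b'), add 'b' as idx 1
Step 2: w='b' (idx 1), next='b' -> output (1, 'b'), add 'bb' as idx 2
Step 3: w='' (idx 0), next='c' -> output (0, 'c'), add 'c' as idx 3
Step 4: w='c' (idx 3), next='c' -> output (3, 'c'), add 'cc' as idx 4
Step 5: w='b' (idx 1), next='c' -> output (1, 'c'), add 'bc' as idx 5
Step 6: w='c' (idx 3), end of input -> output (3, '')


Encoded: [(0, 'b'), (1, 'b'), (0, 'c'), (3, 'c'), (1, 'c'), (3, '')]


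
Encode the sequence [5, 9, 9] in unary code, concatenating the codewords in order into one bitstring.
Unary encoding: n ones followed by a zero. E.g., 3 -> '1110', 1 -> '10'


Encode each number as n ones followed by a terminating 0:
  5 -> 111110 (6 bits)
  9 -> 1111111110 (10 bits)
  9 -> 1111111110 (10 bits)
Total length = 6 + 10 + 10 = 26 bits.

Unary([5, 9, 9]) = 11111011111111101111111110 (26 bits)


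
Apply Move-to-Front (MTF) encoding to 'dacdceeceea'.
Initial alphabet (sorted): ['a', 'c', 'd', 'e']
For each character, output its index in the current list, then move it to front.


MTF encoding:
'd': index 2 in ['a', 'c', 'd', 'e'] -> ['d', 'a', 'c', 'e']
'a': index 1 in ['d', 'a', 'c', 'e'] -> ['a', 'd', 'c', 'e']
'c': index 2 in ['a', 'd', 'c', 'e'] -> ['c', 'a', 'd', 'e']
'd': index 2 in ['c', 'a', 'd', 'e'] -> ['d', 'c', 'a', 'e']
'c': index 1 in ['d', 'c', 'a', 'e'] -> ['c', 'd', 'a', 'e']
'e': index 3 in ['c', 'd', 'a', 'e'] -> ['e', 'c', 'd', 'a']
'e': index 0 in ['e', 'c', 'd', 'a'] -> ['e', 'c', 'd', 'a']
'c': index 1 in ['e', 'c', 'd', 'a'] -> ['c', 'e', 'd', 'a']
'e': index 1 in ['c', 'e', 'd', 'a'] -> ['e', 'c', 'd', 'a']
'e': index 0 in ['e', 'c', 'd', 'a'] -> ['e', 'c', 'd', 'a']
'a': index 3 in ['e', 'c', 'd', 'a'] -> ['a', 'e', 'c', 'd']


Output: [2, 1, 2, 2, 1, 3, 0, 1, 1, 0, 3]


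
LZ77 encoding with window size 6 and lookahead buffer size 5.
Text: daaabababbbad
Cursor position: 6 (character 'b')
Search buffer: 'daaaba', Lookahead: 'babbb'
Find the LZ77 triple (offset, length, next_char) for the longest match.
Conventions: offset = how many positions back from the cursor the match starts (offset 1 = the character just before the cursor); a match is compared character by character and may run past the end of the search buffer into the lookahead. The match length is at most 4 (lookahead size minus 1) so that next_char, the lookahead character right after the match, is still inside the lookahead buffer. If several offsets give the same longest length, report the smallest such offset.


Try each offset into the search buffer:
  offset=1 (pos 5, char 'a'): match length 0
  offset=2 (pos 4, char 'b'): match length 3
  offset=3 (pos 3, char 'a'): match length 0
  offset=4 (pos 2, char 'a'): match length 0
  offset=5 (pos 1, char 'a'): match length 0
  offset=6 (pos 0, char 'd'): match length 0
Longest match has length 3 at offset 2.
next_char = character at position 6 + 3 = 9 -> 'b'

Best match: offset=2, length=3 (matching 'bab' starting at position 4)
LZ77 triple: (2, 3, 'b')


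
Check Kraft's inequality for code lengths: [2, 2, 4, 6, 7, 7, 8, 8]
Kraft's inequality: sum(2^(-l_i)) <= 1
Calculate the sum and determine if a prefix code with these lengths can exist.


Sum = 2^(-2) + 2^(-2) + 2^(-4) + 2^(-6) + 2^(-7) + 2^(-7) + 2^(-8) + 2^(-8)
    = 0.25 + 0.25 + 0.0625 + 0.015625 + 0.0078125 + 0.0078125 + 0.00390625 + 0.00390625
    = 154/256 = 0.6015625
Since 0.6015625 <= 1, Kraft's inequality IS satisfied.
A prefix code with these lengths CAN exist.

Kraft sum = 0.6015625. Satisfied.


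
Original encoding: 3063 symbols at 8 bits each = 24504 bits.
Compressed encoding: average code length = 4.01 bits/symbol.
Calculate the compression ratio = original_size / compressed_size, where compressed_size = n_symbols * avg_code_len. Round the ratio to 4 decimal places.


original_size = n_symbols * orig_bits = 3063 * 8 = 24504 bits
compressed_size = n_symbols * avg_code_len = 3063 * 4.01 = 12282.63 bits
ratio = original_size / compressed_size = 24504 / 12282.63 = 1.995

Compression ratio = 1.995


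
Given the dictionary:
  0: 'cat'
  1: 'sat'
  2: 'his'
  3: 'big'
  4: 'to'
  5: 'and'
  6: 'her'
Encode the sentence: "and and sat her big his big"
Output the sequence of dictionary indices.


Look up each word in the dictionary:
  'and' -> 5
  'and' -> 5
  'sat' -> 1
  'her' -> 6
  'big' -> 3
  'his' -> 2
  'big' -> 3

Encoded: [5, 5, 1, 6, 3, 2, 3]


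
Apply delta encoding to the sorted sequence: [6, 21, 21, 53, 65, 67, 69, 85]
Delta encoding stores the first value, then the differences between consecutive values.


First value: 6
Deltas:
  21 - 6 = 15
  21 - 21 = 0
  53 - 21 = 32
  65 - 53 = 12
  67 - 65 = 2
  69 - 67 = 2
  85 - 69 = 16


Delta encoded: [6, 15, 0, 32, 12, 2, 2, 16]


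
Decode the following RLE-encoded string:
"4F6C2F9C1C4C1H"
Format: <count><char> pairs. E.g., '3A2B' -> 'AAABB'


Expanding each <count><char> pair:
  4F -> 'FFFF'
  6C -> 'CCCCCC'
  2F -> 'FF'
  9C -> 'CCCCCCCCC'
  1C -> 'C'
  4C -> 'CCCC'
  1H -> 'H'

Decoded = FFFFCCCCCCFFCCCCCCCCCCCCCCH


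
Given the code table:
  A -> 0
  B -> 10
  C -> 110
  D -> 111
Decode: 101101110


Decoding:
10 -> B
110 -> C
111 -> D
0 -> A


Result: BCDA


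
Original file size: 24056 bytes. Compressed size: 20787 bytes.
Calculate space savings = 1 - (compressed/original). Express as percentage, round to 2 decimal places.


ratio = compressed/original = 20787/24056 = 0.864109
savings = 1 - ratio = 1 - 0.864109 = 0.135891
as a percentage: 0.135891 * 100 = 13.59%

Space savings = 1 - 20787/24056 = 13.59%


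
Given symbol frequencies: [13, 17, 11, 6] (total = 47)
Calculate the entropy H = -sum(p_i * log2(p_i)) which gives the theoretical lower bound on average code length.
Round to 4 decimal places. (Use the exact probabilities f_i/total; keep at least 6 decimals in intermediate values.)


Per-symbol terms -p_i * log2(p_i) with p_i = f_i/47:
  p = 13/47 = 0.276596: log2(p) = -1.854149, -p*log2(p) = 0.512850
  p = 17/47 = 0.361702: log2(p) = -1.467126, -p*log2(p) = 0.530663
  p = 11/47 = 0.234043: log2(p) = -2.095157, -p*log2(p) = 0.490356
  p = 6/47 = 0.127660: log2(p) = -2.969626, -p*log2(p) = 0.379101
H = 0.512850 + 0.530663 + 0.490356 + 0.379101 = 1.912970

H = 1.913 bits/symbol


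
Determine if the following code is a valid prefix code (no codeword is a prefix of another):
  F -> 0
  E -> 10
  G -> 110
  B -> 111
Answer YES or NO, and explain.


Checking each pair (does one codeword prefix another?):
  F='0' vs E='10': no prefix
  F='0' vs G='110': no prefix
  F='0' vs B='111': no prefix
  E='10' vs F='0': no prefix
  E='10' vs G='110': no prefix
  E='10' vs B='111': no prefix
  G='110' vs F='0': no prefix
  G='110' vs E='10': no prefix
  G='110' vs B='111': no prefix
  B='111' vs F='0': no prefix
  B='111' vs E='10': no prefix
  B='111' vs G='110': no prefix
No violation found over all pairs.

YES -- this is a valid prefix code. No codeword is a prefix of any other codeword.


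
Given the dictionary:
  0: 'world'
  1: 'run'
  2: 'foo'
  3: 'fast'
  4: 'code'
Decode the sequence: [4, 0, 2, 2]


Look up each index in the dictionary:
  4 -> 'code'
  0 -> 'world'
  2 -> 'foo'
  2 -> 'foo'

Decoded: "code world foo foo"


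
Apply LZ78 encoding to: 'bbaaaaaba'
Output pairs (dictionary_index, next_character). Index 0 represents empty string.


LZ78 encoding steps:
Dictionary: {0: ''}
Step 1: w='' (idx 0), next='b' -> output (0, 'b'), add 'b' as idx 1
Step 2: w='b' (idx 1), next='a' -> output (1, 'a'), add 'ba' as idx 2
Step 3: w='' (idx 0), next='a' -> output (0, 'a'), add 'a' as idx 3
Step 4: w='a' (idx 3), next='a' -> output (3, 'a'), add 'aa' as idx 4
Step 5: w='a' (idx 3), next='b' -> output (3, 'b'), add 'ab' as idx 5
Step 6: w='a' (idx 3), end of input -> output (3, '')


Encoded: [(0, 'b'), (1, 'a'), (0, 'a'), (3, 'a'), (3, 'b'), (3, '')]


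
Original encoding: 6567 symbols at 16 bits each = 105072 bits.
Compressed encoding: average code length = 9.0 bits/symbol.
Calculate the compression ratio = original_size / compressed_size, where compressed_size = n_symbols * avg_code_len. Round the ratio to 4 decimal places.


original_size = n_symbols * orig_bits = 6567 * 16 = 105072 bits
compressed_size = n_symbols * avg_code_len = 6567 * 9.0 = 59103.0 bits
ratio = original_size / compressed_size = 105072 / 59103.0 = 1.7778

Compression ratio = 1.7778


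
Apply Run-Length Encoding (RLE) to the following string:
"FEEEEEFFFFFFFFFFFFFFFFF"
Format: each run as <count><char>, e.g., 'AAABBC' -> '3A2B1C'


Scanning runs left to right:
  i=0: run of 'F' x 1 -> '1F'
  i=1: run of 'E' x 5 -> '5E'
  i=6: run of 'F' x 17 -> '17F'

RLE = 1F5E17F


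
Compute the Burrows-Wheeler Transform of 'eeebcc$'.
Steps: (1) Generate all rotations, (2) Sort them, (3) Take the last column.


Rotations (sorted):
  0: $eeebcc -> last char: c
  1: bcc$eee -> last char: e
  2: c$eeebc -> last char: c
  3: cc$eeeb -> last char: b
  4: ebcc$ee -> last char: e
  5: eebcc$e -> last char: e
  6: eeebcc$ -> last char: $


BWT = cecbee$


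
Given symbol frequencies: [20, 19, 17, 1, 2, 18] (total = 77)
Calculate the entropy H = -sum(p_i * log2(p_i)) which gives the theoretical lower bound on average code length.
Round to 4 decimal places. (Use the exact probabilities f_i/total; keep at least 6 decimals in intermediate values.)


Per-symbol terms -p_i * log2(p_i) with p_i = f_i/77:
  p = 20/77 = 0.259740: log2(p) = -1.944858, -p*log2(p) = 0.505158
  p = 19/77 = 0.246753: log2(p) = -2.018859, -p*log2(p) = 0.498160
  p = 17/77 = 0.220779: log2(p) = -2.179324, -p*log2(p) = 0.481149
  p = 1/77 = 0.012987: log2(p) = -6.266787, -p*log2(p) = 0.081387
  p = 2/77 = 0.025974: log2(p) = -5.266787, -p*log2(p) = 0.136800
  p = 18/77 = 0.233766: log2(p) = -2.096862, -p*log2(p) = 0.490175
H = 0.505158 + 0.498160 + 0.481149 + 0.081387 + 0.136800 + 0.490175 = 2.192829

H = 2.1928 bits/symbol


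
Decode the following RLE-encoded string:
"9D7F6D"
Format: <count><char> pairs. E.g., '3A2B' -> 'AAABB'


Expanding each <count><char> pair:
  9D -> 'DDDDDDDDD'
  7F -> 'FFFFFFF'
  6D -> 'DDDDDD'

Decoded = DDDDDDDDDFFFFFFFDDDDDD


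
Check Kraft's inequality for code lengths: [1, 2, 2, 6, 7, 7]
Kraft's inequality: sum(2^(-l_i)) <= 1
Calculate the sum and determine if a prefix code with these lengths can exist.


Sum = 2^(-1) + 2^(-2) + 2^(-2) + 2^(-6) + 2^(-7) + 2^(-7)
    = 0.5 + 0.25 + 0.25 + 0.015625 + 0.0078125 + 0.0078125
    = 132/128 = 1.03125
Since 1.03125 > 1, Kraft's inequality is NOT satisfied.
A prefix code with these lengths CANNOT exist.

Kraft sum = 1.03125. Not satisfied.


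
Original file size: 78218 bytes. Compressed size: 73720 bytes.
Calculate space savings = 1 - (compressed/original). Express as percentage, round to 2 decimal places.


ratio = compressed/original = 73720/78218 = 0.942494
savings = 1 - ratio = 1 - 0.942494 = 0.057506
as a percentage: 0.057506 * 100 = 5.75%

Space savings = 1 - 73720/78218 = 5.75%


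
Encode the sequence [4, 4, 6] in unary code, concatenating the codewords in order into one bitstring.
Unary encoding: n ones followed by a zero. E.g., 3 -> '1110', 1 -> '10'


Encode each number as n ones followed by a terminating 0:
  4 -> 11110 (5 bits)
  4 -> 11110 (5 bits)
  6 -> 1111110 (7 bits)
Total length = 5 + 5 + 7 = 17 bits.

Unary([4, 4, 6]) = 11110111101111110 (17 bits)


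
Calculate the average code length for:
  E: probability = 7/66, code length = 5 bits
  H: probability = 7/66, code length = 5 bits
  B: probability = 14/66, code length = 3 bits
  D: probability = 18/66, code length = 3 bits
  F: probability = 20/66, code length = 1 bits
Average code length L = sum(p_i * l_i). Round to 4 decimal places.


Weighted contributions p_i * l_i:
  E: (7/66) * 5 = 35/66
  H: (7/66) * 5 = 35/66
  B: (14/66) * 3 = 42/66
  D: (18/66) * 3 = 54/66
  F: (20/66) * 1 = 20/66
Sum = (35 + 35 + 42 + 54 + 20)/66 = 186/66

L = 186/66 = 2.8182 bits/symbol


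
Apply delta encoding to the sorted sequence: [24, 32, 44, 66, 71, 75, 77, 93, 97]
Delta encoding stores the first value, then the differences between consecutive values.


First value: 24
Deltas:
  32 - 24 = 8
  44 - 32 = 12
  66 - 44 = 22
  71 - 66 = 5
  75 - 71 = 4
  77 - 75 = 2
  93 - 77 = 16
  97 - 93 = 4


Delta encoded: [24, 8, 12, 22, 5, 4, 2, 16, 4]


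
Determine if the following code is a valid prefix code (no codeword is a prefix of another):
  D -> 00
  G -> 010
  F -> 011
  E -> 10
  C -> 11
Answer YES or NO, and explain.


Checking each pair (does one codeword prefix another?):
  D='00' vs G='010': no prefix
  D='00' vs F='011': no prefix
  D='00' vs E='10': no prefix
  D='00' vs C='11': no prefix
  G='010' vs D='00': no prefix
  G='010' vs F='011': no prefix
  G='010' vs E='10': no prefix
  G='010' vs C='11': no prefix
  F='011' vs D='00': no prefix
  F='011' vs G='010': no prefix
  F='011' vs E='10': no prefix
  F='011' vs C='11': no prefix
  E='10' vs D='00': no prefix
  E='10' vs G='010': no prefix
  E='10' vs F='011': no prefix
  E='10' vs C='11': no prefix
  C='11' vs D='00': no prefix
  C='11' vs G='010': no prefix
  C='11' vs F='011': no prefix
  C='11' vs E='10': no prefix
No violation found over all pairs.

YES -- this is a valid prefix code. No codeword is a prefix of any other codeword.


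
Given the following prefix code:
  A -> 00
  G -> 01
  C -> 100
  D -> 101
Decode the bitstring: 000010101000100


Decoding step by step:
Bits 00 -> A
Bits 00 -> A
Bits 101 -> D
Bits 01 -> G
Bits 00 -> A
Bits 01 -> G
Bits 00 -> A


Decoded message: AADGAGA


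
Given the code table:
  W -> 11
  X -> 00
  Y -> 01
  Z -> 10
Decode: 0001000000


Decoding:
00 -> X
01 -> Y
00 -> X
00 -> X
00 -> X


Result: XYXXX


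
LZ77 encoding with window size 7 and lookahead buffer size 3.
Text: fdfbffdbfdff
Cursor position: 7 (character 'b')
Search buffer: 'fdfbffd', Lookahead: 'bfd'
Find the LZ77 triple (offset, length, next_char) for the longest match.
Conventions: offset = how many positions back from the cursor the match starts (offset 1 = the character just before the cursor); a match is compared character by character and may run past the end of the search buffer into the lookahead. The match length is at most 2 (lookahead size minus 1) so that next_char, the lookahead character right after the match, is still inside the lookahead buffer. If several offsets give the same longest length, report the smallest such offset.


Try each offset into the search buffer:
  offset=1 (pos 6, char 'd'): match length 0
  offset=2 (pos 5, char 'f'): match length 0
  offset=3 (pos 4, char 'f'): match length 0
  offset=4 (pos 3, char 'b'): match length 2
  offset=5 (pos 2, char 'f'): match length 0
  offset=6 (pos 1, char 'd'): match length 0
  offset=7 (pos 0, char 'f'): match length 0
Longest match has length 2 at offset 4.
next_char = character at position 7 + 2 = 9 -> 'd'

Best match: offset=4, length=2 (matching 'bf' starting at position 3)
LZ77 triple: (4, 2, 'd')


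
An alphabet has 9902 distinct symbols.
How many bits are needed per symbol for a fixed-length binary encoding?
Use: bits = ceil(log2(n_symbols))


log2(9902) = 13.2735
Bracket: 2^13 = 8192 < 9902 <= 2^14 = 16384
So ceil(log2(9902)) = 14

bits = ceil(log2(9902)) = ceil(13.2735) = 14 bits


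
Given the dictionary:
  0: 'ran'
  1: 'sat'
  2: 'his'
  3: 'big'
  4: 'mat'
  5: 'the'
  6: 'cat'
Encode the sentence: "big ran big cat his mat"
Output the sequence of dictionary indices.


Look up each word in the dictionary:
  'big' -> 3
  'ran' -> 0
  'big' -> 3
  'cat' -> 6
  'his' -> 2
  'mat' -> 4

Encoded: [3, 0, 3, 6, 2, 4]


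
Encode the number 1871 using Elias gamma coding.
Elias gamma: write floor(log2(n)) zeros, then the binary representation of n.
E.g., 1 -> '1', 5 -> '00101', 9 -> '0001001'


num_bits = floor(log2(1871)) + 1 = 11
leading_zeros = num_bits - 1 = 10
binary(1871) = 11101001111

Elias gamma(1871) = '0000000000' + '11101001111' = 000000000011101001111 (21 bits)


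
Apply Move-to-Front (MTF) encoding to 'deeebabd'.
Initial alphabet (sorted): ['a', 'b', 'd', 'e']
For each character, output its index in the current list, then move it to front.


MTF encoding:
'd': index 2 in ['a', 'b', 'd', 'e'] -> ['d', 'a', 'b', 'e']
'e': index 3 in ['d', 'a', 'b', 'e'] -> ['e', 'd', 'a', 'b']
'e': index 0 in ['e', 'd', 'a', 'b'] -> ['e', 'd', 'a', 'b']
'e': index 0 in ['e', 'd', 'a', 'b'] -> ['e', 'd', 'a', 'b']
'b': index 3 in ['e', 'd', 'a', 'b'] -> ['b', 'e', 'd', 'a']
'a': index 3 in ['b', 'e', 'd', 'a'] -> ['a', 'b', 'e', 'd']
'b': index 1 in ['a', 'b', 'e', 'd'] -> ['b', 'a', 'e', 'd']
'd': index 3 in ['b', 'a', 'e', 'd'] -> ['d', 'b', 'a', 'e']


Output: [2, 3, 0, 0, 3, 3, 1, 3]


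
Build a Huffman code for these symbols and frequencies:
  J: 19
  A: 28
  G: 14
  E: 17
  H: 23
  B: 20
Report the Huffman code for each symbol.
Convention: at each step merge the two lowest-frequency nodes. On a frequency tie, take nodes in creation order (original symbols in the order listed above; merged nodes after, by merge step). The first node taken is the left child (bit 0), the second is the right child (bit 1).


Huffman tree construction:
Step 1: Merge G(14) + E(17) = 31
Step 2: Merge J(19) + B(20) = 39
Step 3: Merge H(23) + A(28) = 51
Step 4: Merge (G+E)(31) + (J+B)(39) = 70
Step 5: Merge (H+A)(51) + ((G+E)+(J+B))(70) = 121
Read each symbol's code off the tree from the root (left child = 0, right child = 1).

Codes:
  J: 110 (length 3)
  A: 01 (length 2)
  G: 100 (length 3)
  E: 101 (length 3)
  H: 00 (length 2)
  B: 111 (length 3)
Average code length: 312/121 = 2.5785 bits/symbol


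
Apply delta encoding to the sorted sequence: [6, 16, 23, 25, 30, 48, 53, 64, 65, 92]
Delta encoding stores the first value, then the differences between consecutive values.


First value: 6
Deltas:
  16 - 6 = 10
  23 - 16 = 7
  25 - 23 = 2
  30 - 25 = 5
  48 - 30 = 18
  53 - 48 = 5
  64 - 53 = 11
  65 - 64 = 1
  92 - 65 = 27


Delta encoded: [6, 10, 7, 2, 5, 18, 5, 11, 1, 27]


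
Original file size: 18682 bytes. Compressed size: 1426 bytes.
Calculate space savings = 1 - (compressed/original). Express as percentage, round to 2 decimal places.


ratio = compressed/original = 1426/18682 = 0.07633
savings = 1 - ratio = 1 - 0.07633 = 0.92367
as a percentage: 0.92367 * 100 = 92.37%

Space savings = 1 - 1426/18682 = 92.37%


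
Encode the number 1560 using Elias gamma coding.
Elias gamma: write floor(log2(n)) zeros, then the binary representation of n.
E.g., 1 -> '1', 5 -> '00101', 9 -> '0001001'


num_bits = floor(log2(1560)) + 1 = 11
leading_zeros = num_bits - 1 = 10
binary(1560) = 11000011000

Elias gamma(1560) = '0000000000' + '11000011000' = 000000000011000011000 (21 bits)


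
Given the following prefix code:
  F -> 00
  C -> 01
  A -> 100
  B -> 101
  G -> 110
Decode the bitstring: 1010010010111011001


Decoding step by step:
Bits 101 -> B
Bits 00 -> F
Bits 100 -> A
Bits 101 -> B
Bits 110 -> G
Bits 110 -> G
Bits 01 -> C


Decoded message: BFABGGC


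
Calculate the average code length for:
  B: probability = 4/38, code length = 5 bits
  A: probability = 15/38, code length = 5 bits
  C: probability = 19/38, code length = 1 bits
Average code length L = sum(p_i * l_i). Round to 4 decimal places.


Weighted contributions p_i * l_i:
  B: (4/38) * 5 = 20/38
  A: (15/38) * 5 = 75/38
  C: (19/38) * 1 = 19/38
Sum = (20 + 75 + 19)/38 = 114/38

L = 114/38 = 3.0000 bits/symbol


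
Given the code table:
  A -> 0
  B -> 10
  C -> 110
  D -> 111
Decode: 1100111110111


Decoding:
110 -> C
0 -> A
111 -> D
110 -> C
111 -> D


Result: CADCD


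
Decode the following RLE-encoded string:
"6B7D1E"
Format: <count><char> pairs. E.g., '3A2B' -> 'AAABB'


Expanding each <count><char> pair:
  6B -> 'BBBBBB'
  7D -> 'DDDDDDD'
  1E -> 'E'

Decoded = BBBBBBDDDDDDDE


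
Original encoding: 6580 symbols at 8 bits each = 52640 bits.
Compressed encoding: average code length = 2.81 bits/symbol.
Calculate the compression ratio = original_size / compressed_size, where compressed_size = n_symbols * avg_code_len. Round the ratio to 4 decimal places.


original_size = n_symbols * orig_bits = 6580 * 8 = 52640 bits
compressed_size = n_symbols * avg_code_len = 6580 * 2.81 = 18489.8 bits
ratio = original_size / compressed_size = 52640 / 18489.8 = 2.847

Compression ratio = 2.847


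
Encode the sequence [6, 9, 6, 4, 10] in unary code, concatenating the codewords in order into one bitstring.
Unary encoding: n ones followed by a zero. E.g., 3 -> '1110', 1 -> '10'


Encode each number as n ones followed by a terminating 0:
  6 -> 1111110 (7 bits)
  9 -> 1111111110 (10 bits)
  6 -> 1111110 (7 bits)
  4 -> 11110 (5 bits)
  10 -> 11111111110 (11 bits)
Total length = 7 + 10 + 7 + 5 + 11 = 40 bits.

Unary([6, 9, 6, 4, 10]) = 1111110111111111011111101111011111111110 (40 bits)


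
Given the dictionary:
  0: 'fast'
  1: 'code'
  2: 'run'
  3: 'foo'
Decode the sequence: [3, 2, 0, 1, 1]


Look up each index in the dictionary:
  3 -> 'foo'
  2 -> 'run'
  0 -> 'fast'
  1 -> 'code'
  1 -> 'code'

Decoded: "foo run fast code code"


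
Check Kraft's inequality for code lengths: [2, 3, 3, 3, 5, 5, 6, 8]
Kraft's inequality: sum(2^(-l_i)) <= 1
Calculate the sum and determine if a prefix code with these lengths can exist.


Sum = 2^(-2) + 2^(-3) + 2^(-3) + 2^(-3) + 2^(-5) + 2^(-5) + 2^(-6) + 2^(-8)
    = 0.25 + 0.125 + 0.125 + 0.125 + 0.03125 + 0.03125 + 0.015625 + 0.00390625
    = 181/256 = 0.70703125
Since 0.70703125 <= 1, Kraft's inequality IS satisfied.
A prefix code with these lengths CAN exist.

Kraft sum = 0.70703125. Satisfied.


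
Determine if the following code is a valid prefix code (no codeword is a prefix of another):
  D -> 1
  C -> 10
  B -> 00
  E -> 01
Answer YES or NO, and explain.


Checking each pair (does one codeword prefix another?):
  D='1' vs C='10': prefix -- VIOLATION

NO -- this is NOT a valid prefix code. D (1) is a prefix of C (10).


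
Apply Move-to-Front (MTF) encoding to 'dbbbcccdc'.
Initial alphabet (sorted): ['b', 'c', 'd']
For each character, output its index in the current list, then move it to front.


MTF encoding:
'd': index 2 in ['b', 'c', 'd'] -> ['d', 'b', 'c']
'b': index 1 in ['d', 'b', 'c'] -> ['b', 'd', 'c']
'b': index 0 in ['b', 'd', 'c'] -> ['b', 'd', 'c']
'b': index 0 in ['b', 'd', 'c'] -> ['b', 'd', 'c']
'c': index 2 in ['b', 'd', 'c'] -> ['c', 'b', 'd']
'c': index 0 in ['c', 'b', 'd'] -> ['c', 'b', 'd']
'c': index 0 in ['c', 'b', 'd'] -> ['c', 'b', 'd']
'd': index 2 in ['c', 'b', 'd'] -> ['d', 'c', 'b']
'c': index 1 in ['d', 'c', 'b'] -> ['c', 'd', 'b']


Output: [2, 1, 0, 0, 2, 0, 0, 2, 1]


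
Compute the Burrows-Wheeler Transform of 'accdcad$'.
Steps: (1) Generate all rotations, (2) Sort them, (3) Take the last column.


Rotations (sorted):
  0: $accdcad -> last char: d
  1: accdcad$ -> last char: $
  2: ad$accdc -> last char: c
  3: cad$accd -> last char: d
  4: ccdcad$a -> last char: a
  5: cdcad$ac -> last char: c
  6: d$accdca -> last char: a
  7: dcad$acc -> last char: c


BWT = d$cdacac


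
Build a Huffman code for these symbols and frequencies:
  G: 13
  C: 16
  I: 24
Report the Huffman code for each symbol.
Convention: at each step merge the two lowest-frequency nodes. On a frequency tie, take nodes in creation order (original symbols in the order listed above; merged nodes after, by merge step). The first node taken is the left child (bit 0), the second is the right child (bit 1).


Huffman tree construction:
Step 1: Merge G(13) + C(16) = 29
Step 2: Merge I(24) + (G+C)(29) = 53
Read each symbol's code off the tree from the root (left child = 0, right child = 1).

Codes:
  G: 10 (length 2)
  C: 11 (length 2)
  I: 0 (length 1)
Average code length: 82/53 = 1.5472 bits/symbol


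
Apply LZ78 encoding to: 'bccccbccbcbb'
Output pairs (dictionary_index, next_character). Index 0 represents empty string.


LZ78 encoding steps:
Dictionary: {0: ''}
Step 1: w='' (idx 0), next='b' -> output (0, 'b'), add 'b' as idx 1
Step 2: w='' (idx 0), next='c' -> output (0, 'c'), add 'c' as idx 2
Step 3: w='c' (idx 2), next='c' -> output (2, 'c'), add 'cc' as idx 3
Step 4: w='c' (idx 2), next='b' -> output (2, 'b'), add 'cb' as idx 4
Step 5: w='cc' (idx 3), next='b' -> output (3, 'b'), add 'ccb' as idx 5
Step 6: w='cb' (idx 4), next='b' -> output (4, 'b'), add 'cbb' as idx 6


Encoded: [(0, 'b'), (0, 'c'), (2, 'c'), (2, 'b'), (3, 'b'), (4, 'b')]


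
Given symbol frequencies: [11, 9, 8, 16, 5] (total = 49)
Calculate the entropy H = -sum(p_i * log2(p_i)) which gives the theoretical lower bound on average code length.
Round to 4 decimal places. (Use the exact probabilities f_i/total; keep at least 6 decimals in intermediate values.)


Per-symbol terms -p_i * log2(p_i) with p_i = f_i/49:
  p = 11/49 = 0.224490: log2(p) = -2.155278, -p*log2(p) = 0.483838
  p = 9/49 = 0.183673: log2(p) = -2.444785, -p*log2(p) = 0.449042
  p = 8/49 = 0.163265: log2(p) = -2.614710, -p*log2(p) = 0.426891
  p = 16/49 = 0.326531: log2(p) = -1.614710, -p*log2(p) = 0.527252
  p = 5/49 = 0.102041: log2(p) = -3.292782, -p*log2(p) = 0.335998
H = 0.483838 + 0.449042 + 0.426891 + 0.527252 + 0.335998 = 2.223021

H = 2.223 bits/symbol


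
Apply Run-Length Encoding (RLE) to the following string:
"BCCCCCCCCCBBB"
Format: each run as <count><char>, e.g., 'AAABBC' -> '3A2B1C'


Scanning runs left to right:
  i=0: run of 'B' x 1 -> '1B'
  i=1: run of 'C' x 9 -> '9C'
  i=10: run of 'B' x 3 -> '3B'

RLE = 1B9C3B


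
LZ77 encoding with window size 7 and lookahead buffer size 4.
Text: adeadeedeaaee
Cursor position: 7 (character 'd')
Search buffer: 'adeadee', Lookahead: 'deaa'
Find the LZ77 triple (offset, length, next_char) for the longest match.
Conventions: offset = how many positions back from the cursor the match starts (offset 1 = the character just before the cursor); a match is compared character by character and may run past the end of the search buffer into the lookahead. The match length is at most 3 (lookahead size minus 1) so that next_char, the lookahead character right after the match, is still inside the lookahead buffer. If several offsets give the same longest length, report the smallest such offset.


Try each offset into the search buffer:
  offset=1 (pos 6, char 'e'): match length 0
  offset=2 (pos 5, char 'e'): match length 0
  offset=3 (pos 4, char 'd'): match length 2
  offset=4 (pos 3, char 'a'): match length 0
  offset=5 (pos 2, char 'e'): match length 0
  offset=6 (pos 1, char 'd'): match length 3
  offset=7 (pos 0, char 'a'): match length 0
Longest match has length 3 at offset 6.
next_char = character at position 7 + 3 = 10 -> 'a'

Best match: offset=6, length=3 (matching 'dea' starting at position 1)
LZ77 triple: (6, 3, 'a')


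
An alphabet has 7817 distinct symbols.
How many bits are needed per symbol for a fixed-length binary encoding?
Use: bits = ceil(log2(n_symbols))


log2(7817) = 12.9324
Bracket: 2^12 = 4096 < 7817 <= 2^13 = 8192
So ceil(log2(7817)) = 13

bits = ceil(log2(7817)) = ceil(12.9324) = 13 bits


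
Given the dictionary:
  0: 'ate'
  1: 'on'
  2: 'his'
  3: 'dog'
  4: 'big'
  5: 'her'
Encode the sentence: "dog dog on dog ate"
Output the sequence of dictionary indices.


Look up each word in the dictionary:
  'dog' -> 3
  'dog' -> 3
  'on' -> 1
  'dog' -> 3
  'ate' -> 0

Encoded: [3, 3, 1, 3, 0]


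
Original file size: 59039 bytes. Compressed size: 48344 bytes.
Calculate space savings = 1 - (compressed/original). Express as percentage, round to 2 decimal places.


ratio = compressed/original = 48344/59039 = 0.818849
savings = 1 - ratio = 1 - 0.818849 = 0.181151
as a percentage: 0.181151 * 100 = 18.12%

Space savings = 1 - 48344/59039 = 18.12%


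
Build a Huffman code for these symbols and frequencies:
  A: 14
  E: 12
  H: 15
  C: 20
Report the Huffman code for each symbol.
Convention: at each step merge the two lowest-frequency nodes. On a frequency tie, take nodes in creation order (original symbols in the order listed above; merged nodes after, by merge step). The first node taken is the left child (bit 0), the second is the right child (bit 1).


Huffman tree construction:
Step 1: Merge E(12) + A(14) = 26
Step 2: Merge H(15) + C(20) = 35
Step 3: Merge (E+A)(26) + (H+C)(35) = 61
Read each symbol's code off the tree from the root (left child = 0, right child = 1).

Codes:
  A: 01 (length 2)
  E: 00 (length 2)
  H: 10 (length 2)
  C: 11 (length 2)
Average code length: 122/61 = 2.0000 bits/symbol


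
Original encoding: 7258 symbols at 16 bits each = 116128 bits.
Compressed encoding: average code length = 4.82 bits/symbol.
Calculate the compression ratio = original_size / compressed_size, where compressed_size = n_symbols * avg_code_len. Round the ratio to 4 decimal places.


original_size = n_symbols * orig_bits = 7258 * 16 = 116128 bits
compressed_size = n_symbols * avg_code_len = 7258 * 4.82 = 34983.56 bits
ratio = original_size / compressed_size = 116128 / 34983.56 = 3.3195

Compression ratio = 3.3195


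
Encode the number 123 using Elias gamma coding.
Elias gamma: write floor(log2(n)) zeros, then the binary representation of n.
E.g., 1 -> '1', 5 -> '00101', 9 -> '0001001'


num_bits = floor(log2(123)) + 1 = 7
leading_zeros = num_bits - 1 = 6
binary(123) = 1111011

Elias gamma(123) = '000000' + '1111011' = 0000001111011 (13 bits)


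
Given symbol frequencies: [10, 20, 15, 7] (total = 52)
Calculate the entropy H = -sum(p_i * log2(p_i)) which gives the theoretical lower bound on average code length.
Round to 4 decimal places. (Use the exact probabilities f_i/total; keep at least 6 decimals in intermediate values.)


Per-symbol terms -p_i * log2(p_i) with p_i = f_i/52:
  p = 10/52 = 0.192308: log2(p) = -2.378512, -p*log2(p) = 0.457406
  p = 20/52 = 0.384615: log2(p) = -1.378512, -p*log2(p) = 0.530197
  p = 15/52 = 0.288462: log2(p) = -1.793549, -p*log2(p) = 0.517370
  p = 7/52 = 0.134615: log2(p) = -2.893085, -p*log2(p) = 0.389454
H = 0.457406 + 0.530197 + 0.517370 + 0.389454 = 1.894427

H = 1.8944 bits/symbol


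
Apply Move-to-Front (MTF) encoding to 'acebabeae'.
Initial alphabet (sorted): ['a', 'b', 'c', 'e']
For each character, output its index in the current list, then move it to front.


MTF encoding:
'a': index 0 in ['a', 'b', 'c', 'e'] -> ['a', 'b', 'c', 'e']
'c': index 2 in ['a', 'b', 'c', 'e'] -> ['c', 'a', 'b', 'e']
'e': index 3 in ['c', 'a', 'b', 'e'] -> ['e', 'c', 'a', 'b']
'b': index 3 in ['e', 'c', 'a', 'b'] -> ['b', 'e', 'c', 'a']
'a': index 3 in ['b', 'e', 'c', 'a'] -> ['a', 'b', 'e', 'c']
'b': index 1 in ['a', 'b', 'e', 'c'] -> ['b', 'a', 'e', 'c']
'e': index 2 in ['b', 'a', 'e', 'c'] -> ['e', 'b', 'a', 'c']
'a': index 2 in ['e', 'b', 'a', 'c'] -> ['a', 'e', 'b', 'c']
'e': index 1 in ['a', 'e', 'b', 'c'] -> ['e', 'a', 'b', 'c']


Output: [0, 2, 3, 3, 3, 1, 2, 2, 1]


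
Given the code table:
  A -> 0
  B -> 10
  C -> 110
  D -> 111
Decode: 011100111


Decoding:
0 -> A
111 -> D
0 -> A
0 -> A
111 -> D


Result: ADAAD


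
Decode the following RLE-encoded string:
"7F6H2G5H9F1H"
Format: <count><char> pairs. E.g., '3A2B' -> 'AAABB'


Expanding each <count><char> pair:
  7F -> 'FFFFFFF'
  6H -> 'HHHHHH'
  2G -> 'GG'
  5H -> 'HHHHH'
  9F -> 'FFFFFFFFF'
  1H -> 'H'

Decoded = FFFFFFFHHHHHHGGHHHHHFFFFFFFFFH


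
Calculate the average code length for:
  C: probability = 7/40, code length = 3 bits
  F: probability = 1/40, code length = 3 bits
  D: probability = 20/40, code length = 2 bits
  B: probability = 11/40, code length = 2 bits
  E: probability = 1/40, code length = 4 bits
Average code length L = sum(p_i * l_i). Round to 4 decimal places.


Weighted contributions p_i * l_i:
  C: (7/40) * 3 = 21/40
  F: (1/40) * 3 = 3/40
  D: (20/40) * 2 = 40/40
  B: (11/40) * 2 = 22/40
  E: (1/40) * 4 = 4/40
Sum = (21 + 3 + 40 + 22 + 4)/40 = 90/40

L = 90/40 = 2.2500 bits/symbol


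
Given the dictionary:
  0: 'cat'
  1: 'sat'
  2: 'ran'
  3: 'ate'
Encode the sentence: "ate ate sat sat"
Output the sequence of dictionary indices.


Look up each word in the dictionary:
  'ate' -> 3
  'ate' -> 3
  'sat' -> 1
  'sat' -> 1

Encoded: [3, 3, 1, 1]


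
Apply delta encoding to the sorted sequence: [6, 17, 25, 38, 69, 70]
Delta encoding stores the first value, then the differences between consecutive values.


First value: 6
Deltas:
  17 - 6 = 11
  25 - 17 = 8
  38 - 25 = 13
  69 - 38 = 31
  70 - 69 = 1


Delta encoded: [6, 11, 8, 13, 31, 1]


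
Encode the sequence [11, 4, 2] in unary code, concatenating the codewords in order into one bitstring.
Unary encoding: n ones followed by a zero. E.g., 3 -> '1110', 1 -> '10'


Encode each number as n ones followed by a terminating 0:
  11 -> 111111111110 (12 bits)
  4 -> 11110 (5 bits)
  2 -> 110 (3 bits)
Total length = 12 + 5 + 3 = 20 bits.

Unary([11, 4, 2]) = 11111111111011110110 (20 bits)


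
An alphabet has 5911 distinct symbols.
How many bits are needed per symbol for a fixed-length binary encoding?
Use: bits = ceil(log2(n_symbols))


log2(5911) = 12.5292
Bracket: 2^12 = 4096 < 5911 <= 2^13 = 8192
So ceil(log2(5911)) = 13

bits = ceil(log2(5911)) = ceil(12.5292) = 13 bits


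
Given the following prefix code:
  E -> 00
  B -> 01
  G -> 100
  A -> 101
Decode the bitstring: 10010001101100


Decoding step by step:
Bits 100 -> G
Bits 100 -> G
Bits 01 -> B
Bits 101 -> A
Bits 100 -> G


Decoded message: GGBAG


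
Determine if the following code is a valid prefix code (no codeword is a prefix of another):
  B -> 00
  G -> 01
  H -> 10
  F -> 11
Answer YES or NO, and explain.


Checking each pair (does one codeword prefix another?):
  B='00' vs G='01': no prefix
  B='00' vs H='10': no prefix
  B='00' vs F='11': no prefix
  G='01' vs B='00': no prefix
  G='01' vs H='10': no prefix
  G='01' vs F='11': no prefix
  H='10' vs B='00': no prefix
  H='10' vs G='01': no prefix
  H='10' vs F='11': no prefix
  F='11' vs B='00': no prefix
  F='11' vs G='01': no prefix
  F='11' vs H='10': no prefix
No violation found over all pairs.

YES -- this is a valid prefix code. No codeword is a prefix of any other codeword.


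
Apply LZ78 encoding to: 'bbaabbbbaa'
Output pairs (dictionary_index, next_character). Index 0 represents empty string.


LZ78 encoding steps:
Dictionary: {0: ''}
Step 1: w='' (idx 0), next='b' -> output (0, 'b'), add 'b' as idx 1
Step 2: w='b' (idx 1), next='a' -> output (1, 'a'), add 'ba' as idx 2
Step 3: w='' (idx 0), next='a' -> output (0, 'a'), add 'a' as idx 3
Step 4: w='b' (idx 1), next='b' -> output (1, 'b'), add 'bb' as idx 4
Step 5: w='bb' (idx 4), next='a' -> output (4, 'a'), add 'bba' as idx 5
Step 6: w='a' (idx 3), end of input -> output (3, '')


Encoded: [(0, 'b'), (1, 'a'), (0, 'a'), (1, 'b'), (4, 'a'), (3, '')]


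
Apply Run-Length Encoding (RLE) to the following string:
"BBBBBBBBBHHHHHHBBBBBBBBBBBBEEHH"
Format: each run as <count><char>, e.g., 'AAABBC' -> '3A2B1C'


Scanning runs left to right:
  i=0: run of 'B' x 9 -> '9B'
  i=9: run of 'H' x 6 -> '6H'
  i=15: run of 'B' x 12 -> '12B'
  i=27: run of 'E' x 2 -> '2E'
  i=29: run of 'H' x 2 -> '2H'

RLE = 9B6H12B2E2H


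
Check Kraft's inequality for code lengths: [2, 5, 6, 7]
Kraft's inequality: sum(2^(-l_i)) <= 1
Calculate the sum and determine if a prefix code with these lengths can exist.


Sum = 2^(-2) + 2^(-5) + 2^(-6) + 2^(-7)
    = 0.25 + 0.03125 + 0.015625 + 0.0078125
    = 39/128 = 0.3046875
Since 0.3046875 <= 1, Kraft's inequality IS satisfied.
A prefix code with these lengths CAN exist.

Kraft sum = 0.3046875. Satisfied.


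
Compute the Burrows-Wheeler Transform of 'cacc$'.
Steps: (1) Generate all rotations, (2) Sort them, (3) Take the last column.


Rotations (sorted):
  0: $cacc -> last char: c
  1: acc$c -> last char: c
  2: c$cac -> last char: c
  3: cacc$ -> last char: $
  4: cc$ca -> last char: a


BWT = ccc$a


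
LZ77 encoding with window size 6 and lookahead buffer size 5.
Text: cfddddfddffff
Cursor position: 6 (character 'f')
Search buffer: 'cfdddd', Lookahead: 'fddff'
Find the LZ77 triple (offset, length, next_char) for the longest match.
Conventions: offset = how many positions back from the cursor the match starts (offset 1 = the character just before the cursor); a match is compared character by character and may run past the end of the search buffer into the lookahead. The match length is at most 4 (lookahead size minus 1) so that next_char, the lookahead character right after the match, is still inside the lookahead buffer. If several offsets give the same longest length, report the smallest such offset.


Try each offset into the search buffer:
  offset=1 (pos 5, char 'd'): match length 0
  offset=2 (pos 4, char 'd'): match length 0
  offset=3 (pos 3, char 'd'): match length 0
  offset=4 (pos 2, char 'd'): match length 0
  offset=5 (pos 1, char 'f'): match length 3
  offset=6 (pos 0, char 'c'): match length 0
Longest match has length 3 at offset 5.
next_char = character at position 6 + 3 = 9 -> 'f'

Best match: offset=5, length=3 (matching 'fdd' starting at position 1)
LZ77 triple: (5, 3, 'f')


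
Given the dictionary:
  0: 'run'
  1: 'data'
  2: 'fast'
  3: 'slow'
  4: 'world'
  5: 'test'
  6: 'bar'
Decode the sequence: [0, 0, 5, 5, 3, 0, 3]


Look up each index in the dictionary:
  0 -> 'run'
  0 -> 'run'
  5 -> 'test'
  5 -> 'test'
  3 -> 'slow'
  0 -> 'run'
  3 -> 'slow'

Decoded: "run run test test slow run slow"


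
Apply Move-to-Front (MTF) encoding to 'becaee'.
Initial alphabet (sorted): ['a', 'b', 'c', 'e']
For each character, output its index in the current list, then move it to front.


MTF encoding:
'b': index 1 in ['a', 'b', 'c', 'e'] -> ['b', 'a', 'c', 'e']
'e': index 3 in ['b', 'a', 'c', 'e'] -> ['e', 'b', 'a', 'c']
'c': index 3 in ['e', 'b', 'a', 'c'] -> ['c', 'e', 'b', 'a']
'a': index 3 in ['c', 'e', 'b', 'a'] -> ['a', 'c', 'e', 'b']
'e': index 2 in ['a', 'c', 'e', 'b'] -> ['e', 'a', 'c', 'b']
'e': index 0 in ['e', 'a', 'c', 'b'] -> ['e', 'a', 'c', 'b']


Output: [1, 3, 3, 3, 2, 0]
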